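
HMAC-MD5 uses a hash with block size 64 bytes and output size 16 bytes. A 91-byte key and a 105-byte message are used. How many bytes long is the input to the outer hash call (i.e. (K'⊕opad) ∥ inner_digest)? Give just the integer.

80

Key is 91 > 64 bytes, so it is hashed to 16 bytes then zero-padded to 64: |K'| = 64.
Outer input = (K'⊕opad) ∥ H(inner) → 64 + 16 = 80 bytes.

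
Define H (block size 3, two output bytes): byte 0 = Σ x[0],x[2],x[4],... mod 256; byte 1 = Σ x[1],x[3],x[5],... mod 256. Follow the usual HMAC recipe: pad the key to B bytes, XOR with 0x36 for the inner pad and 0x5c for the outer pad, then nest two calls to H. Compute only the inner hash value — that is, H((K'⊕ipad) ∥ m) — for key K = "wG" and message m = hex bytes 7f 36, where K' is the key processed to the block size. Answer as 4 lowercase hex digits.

adf0

Key "wG" = 77 47 is 2 bytes ≤ B = 3; zero-pad to 3 bytes: K' = 77 47 00.
K' ⊕ ipad = 41 71 36.
Inner input = 41 71 36 ∥ 7f 36.
Inner hash: even-index sum = 173 mod 256 = 173; odd-index sum = 240 mod 256 = 240 → ad f0.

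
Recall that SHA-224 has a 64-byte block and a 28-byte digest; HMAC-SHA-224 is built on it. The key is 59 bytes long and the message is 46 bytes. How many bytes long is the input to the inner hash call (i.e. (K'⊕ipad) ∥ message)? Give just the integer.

Key is 59 ≤ 64 bytes, zero-padded: |K'| = 64.
Inner input = (K'⊕ipad) ∥ m → 64 + 46 = 110 bytes.

110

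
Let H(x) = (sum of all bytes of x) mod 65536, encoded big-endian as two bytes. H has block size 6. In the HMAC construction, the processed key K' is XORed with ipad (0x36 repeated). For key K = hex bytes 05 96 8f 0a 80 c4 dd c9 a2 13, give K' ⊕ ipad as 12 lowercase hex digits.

Key hex bytes 05 96 8f 0a 80 c4 dd c9 a2 13 is 10 bytes > B = 6, so hash it first: H(key) = 04 d3, then zero-pad to 6 bytes: K' = 04 d3 00 00 00 00.
XOR each byte with 0x36: 04⊕36=32, d3⊕36=e5, 00⊕36=36, 00⊕36=36, 00⊕36=36, 00⊕36=36.

32e536363636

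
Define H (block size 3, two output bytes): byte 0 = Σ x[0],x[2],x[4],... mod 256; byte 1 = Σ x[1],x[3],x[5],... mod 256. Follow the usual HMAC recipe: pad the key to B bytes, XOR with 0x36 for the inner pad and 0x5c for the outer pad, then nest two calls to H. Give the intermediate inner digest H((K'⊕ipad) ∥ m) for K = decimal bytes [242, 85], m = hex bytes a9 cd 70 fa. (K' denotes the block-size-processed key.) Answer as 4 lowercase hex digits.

c17c

Key decimal bytes [242, 85] = f2 55 is 2 bytes ≤ B = 3; zero-pad to 3 bytes: K' = f2 55 00.
K' ⊕ ipad = c4 63 36.
Inner input = c4 63 36 ∥ a9 cd 70 fa.
Inner hash: even-index sum = 705 mod 256 = 193; odd-index sum = 380 mod 256 = 124 → c1 7c.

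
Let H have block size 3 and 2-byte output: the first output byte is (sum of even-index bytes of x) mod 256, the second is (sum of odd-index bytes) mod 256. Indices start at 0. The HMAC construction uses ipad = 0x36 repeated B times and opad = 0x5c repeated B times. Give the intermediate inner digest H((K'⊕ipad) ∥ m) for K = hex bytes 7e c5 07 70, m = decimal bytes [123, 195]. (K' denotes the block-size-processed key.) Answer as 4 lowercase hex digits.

ac7e

Key hex bytes 7e c5 07 70 is 4 bytes > B = 3, so hash it first: H(key) = 85 35, then zero-pad to 3 bytes: K' = 85 35 00.
K' ⊕ ipad = b3 03 36.
Inner input = b3 03 36 ∥ 7b c3.
Inner hash: even-index sum = 428 mod 256 = 172; odd-index sum = 126 mod 256 = 126 → ac 7e.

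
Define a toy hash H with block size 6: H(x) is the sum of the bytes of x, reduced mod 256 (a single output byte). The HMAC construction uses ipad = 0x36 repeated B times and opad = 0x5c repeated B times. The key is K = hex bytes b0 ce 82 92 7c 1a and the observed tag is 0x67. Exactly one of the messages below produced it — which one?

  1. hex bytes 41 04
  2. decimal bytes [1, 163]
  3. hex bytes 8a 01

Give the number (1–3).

3

Key hex bytes b0 ce 82 92 7c 1a is exactly B = 6 bytes: K' = b0 ce 82 92 7c 1a.
K' ⊕ ipad = 86 f8 b4 a4 4a 2c; K' ⊕ opad = ec 92 de ce 20 46.
m1: inner = H(86 f8 b4 a4 4a 2c 41 04) = 91; tag = H(ec 92 de ce 20 46 91) = 21
m2: inner = H(86 f8 b4 a4 4a 2c 01 a3) = f0; tag = H(ec 92 de ce 20 46 f0) = 80
m3: inner = H(86 f8 b4 a4 4a 2c 8a 01) = d7; tag = H(ec 92 de ce 20 46 d7) = 67 ← matches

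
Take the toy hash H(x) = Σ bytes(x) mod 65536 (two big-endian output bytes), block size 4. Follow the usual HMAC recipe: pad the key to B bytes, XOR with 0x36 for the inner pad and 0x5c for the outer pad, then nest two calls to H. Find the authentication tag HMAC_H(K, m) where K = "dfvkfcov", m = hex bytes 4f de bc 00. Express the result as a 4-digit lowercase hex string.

Key "dfvkfcov" = 64 66 76 6b 66 63 6f 76 is 8 bytes > B = 4, so hash it first: H(key) = 03 59, then zero-pad to 4 bytes: K' = 03 59 00 00.
K' ⊕ ipad = 35 6f 36 36.  K' ⊕ opad = 5f 05 5c 5c.
Inner input = (K'⊕ipad) ∥ m = 35 6f 36 36 ∥ 4f de bc 00.
Inner hash: sum = 53+111+54+54+79+222+188+0 = 761 → 02 f9.
Outer input = (K'⊕opad) ∥ inner = 5f 05 5c 5c ∥ 02 f9.
Outer hash (tag): sum = 95+5+92+92+2+249 = 535 → 02 17.

0217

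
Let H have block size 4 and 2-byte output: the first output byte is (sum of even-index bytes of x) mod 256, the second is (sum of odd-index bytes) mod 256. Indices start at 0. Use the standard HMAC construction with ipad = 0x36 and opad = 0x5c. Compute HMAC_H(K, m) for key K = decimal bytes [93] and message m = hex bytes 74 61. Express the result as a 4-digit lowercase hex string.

Key decimal bytes [93] = 5d is 1 byte ≤ B = 4; zero-pad to 4 bytes: K' = 5d 00 00 00.
K' ⊕ ipad = 6b 36 36 36.  K' ⊕ opad = 01 5c 5c 5c.
Inner input = (K'⊕ipad) ∥ m = 6b 36 36 36 ∥ 74 61.
Inner hash: even-index sum = 277 mod 256 = 21; odd-index sum = 205 mod 256 = 205 → 15 cd.
Outer input = (K'⊕opad) ∥ inner = 01 5c 5c 5c ∥ 15 cd.
Outer hash (tag): even-index sum = 114 mod 256 = 114; odd-index sum = 389 mod 256 = 133 → 72 85.

7285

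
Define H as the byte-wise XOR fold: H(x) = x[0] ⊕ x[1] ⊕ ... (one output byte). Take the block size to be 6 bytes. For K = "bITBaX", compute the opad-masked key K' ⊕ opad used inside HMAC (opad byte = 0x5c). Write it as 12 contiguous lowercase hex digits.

Key "bITBaX" = 62 49 54 42 61 58 is exactly B = 6 bytes: K' = 62 49 54 42 61 58.
XOR each byte with 0x5c: 62⊕5c=3e, 49⊕5c=15, 54⊕5c=08, 42⊕5c=1e, 61⊕5c=3d, 58⊕5c=04.

3e15081e3d04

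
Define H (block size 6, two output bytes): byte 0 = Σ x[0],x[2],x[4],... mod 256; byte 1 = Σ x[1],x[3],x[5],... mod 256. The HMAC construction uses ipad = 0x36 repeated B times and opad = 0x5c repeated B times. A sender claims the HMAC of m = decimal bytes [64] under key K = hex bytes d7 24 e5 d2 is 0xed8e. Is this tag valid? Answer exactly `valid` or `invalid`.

Key hex bytes d7 24 e5 d2 is 4 bytes ≤ B = 6; zero-pad to 6 bytes: K' = d7 24 e5 d2 00 00.
K' ⊕ ipad = e1 12 d3 e4 36 36; K' ⊕ opad = 8b 78 b9 8e 5c 5c.
Inner hash: even-index sum = 554 mod 256 = 42; odd-index sum = 300 mod 256 = 44 → 2a 2c.
Outer hash (recomputed tag): even-index sum = 458 mod 256 = 202; odd-index sum = 398 mod 256 = 142 → ca 8e.
Recomputed tag = ca8e; claimed = ed8e → mismatch.

invalid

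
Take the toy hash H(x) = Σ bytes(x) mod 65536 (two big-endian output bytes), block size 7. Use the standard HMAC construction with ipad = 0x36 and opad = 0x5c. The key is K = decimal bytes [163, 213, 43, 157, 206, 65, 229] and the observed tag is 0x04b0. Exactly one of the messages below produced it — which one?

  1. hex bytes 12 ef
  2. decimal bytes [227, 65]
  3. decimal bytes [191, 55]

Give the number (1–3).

1

Key decimal bytes [163, 213, 43, 157, 206, 65, 229] = a3 d5 2b 9d ce 41 e5 is exactly B = 7 bytes: K' = a3 d5 2b 9d ce 41 e5.
K' ⊕ ipad = 95 e3 1d ab f8 77 d3; K' ⊕ opad = ff 89 77 c1 92 1d b9.
m1: inner = H(95 e3 1d ab f8 77 d3 12 ef) = 05 83; tag = H(ff 89 77 c1 92 1d b9 05 83) = 04b0 ← matches
m2: inner = H(95 e3 1d ab f8 77 d3 e3 41) = 05 a6; tag = H(ff 89 77 c1 92 1d b9 05 a6) = 04d3
m3: inner = H(95 e3 1d ab f8 77 d3 bf 37) = 05 78; tag = H(ff 89 77 c1 92 1d b9 05 78) = 04a5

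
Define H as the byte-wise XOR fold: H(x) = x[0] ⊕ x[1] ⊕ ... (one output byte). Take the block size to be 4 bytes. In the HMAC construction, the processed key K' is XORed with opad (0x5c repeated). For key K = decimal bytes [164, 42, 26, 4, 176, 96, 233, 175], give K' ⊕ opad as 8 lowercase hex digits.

Key decimal bytes [164, 42, 26, 4, 176, 96, 233, 175] = a4 2a 1a 04 b0 60 e9 af is 8 bytes > B = 4, so hash it first: H(key) = 06, then zero-pad to 4 bytes: K' = 06 00 00 00.
XOR each byte with 0x5c: 06⊕5c=5a, 00⊕5c=5c, 00⊕5c=5c, 00⊕5c=5c.

5a5c5c5c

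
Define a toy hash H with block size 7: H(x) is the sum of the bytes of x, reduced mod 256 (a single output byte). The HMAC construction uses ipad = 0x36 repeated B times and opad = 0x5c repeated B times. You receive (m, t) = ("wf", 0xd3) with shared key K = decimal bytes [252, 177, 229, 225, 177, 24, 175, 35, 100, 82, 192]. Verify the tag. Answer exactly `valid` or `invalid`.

Key decimal bytes [252, 177, 229, 225, 177, 24, 175, 35, 100, 82, 192] = fc b1 e5 e1 b1 18 af 23 64 52 c0 is 11 bytes > B = 7, so hash it first: H(key) = 84, then zero-pad to 7 bytes: K' = 84 00 00 00 00 00 00.
K' ⊕ ipad = b2 36 36 36 36 36 36; K' ⊕ opad = d8 5c 5c 5c 5c 5c 5c.
Inner hash: sum = 178+54+54+54+54+54+54+119+102 = 723; mod 256 = 211 → d3.
Outer hash (recomputed tag): sum = 216+92+92+92+92+92+92+211 = 979; mod 256 = 211 → d3.
Recomputed tag = d3; claimed = d3 → match.

valid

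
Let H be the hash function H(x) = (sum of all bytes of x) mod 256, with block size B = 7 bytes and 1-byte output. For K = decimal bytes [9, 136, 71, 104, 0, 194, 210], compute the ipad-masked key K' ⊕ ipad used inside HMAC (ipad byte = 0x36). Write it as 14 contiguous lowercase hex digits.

3fbe715e36f4e4

Key decimal bytes [9, 136, 71, 104, 0, 194, 210] = 09 88 47 68 00 c2 d2 is exactly B = 7 bytes: K' = 09 88 47 68 00 c2 d2.
XOR each byte with 0x36: 09⊕36=3f, 88⊕36=be, 47⊕36=71, 68⊕36=5e, 00⊕36=36, c2⊕36=f4, d2⊕36=e4.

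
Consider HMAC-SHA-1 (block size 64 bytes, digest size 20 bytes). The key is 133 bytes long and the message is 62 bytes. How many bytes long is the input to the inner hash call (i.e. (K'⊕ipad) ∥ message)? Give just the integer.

126

Key is 133 > 64 bytes, so it is hashed to 20 bytes then zero-padded to 64: |K'| = 64.
Inner input = (K'⊕ipad) ∥ m → 64 + 62 = 126 bytes.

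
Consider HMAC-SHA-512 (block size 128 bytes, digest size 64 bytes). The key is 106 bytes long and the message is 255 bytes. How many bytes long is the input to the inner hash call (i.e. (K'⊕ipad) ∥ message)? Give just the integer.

Key is 106 ≤ 128 bytes, zero-padded: |K'| = 128.
Inner input = (K'⊕ipad) ∥ m → 128 + 255 = 383 bytes.

383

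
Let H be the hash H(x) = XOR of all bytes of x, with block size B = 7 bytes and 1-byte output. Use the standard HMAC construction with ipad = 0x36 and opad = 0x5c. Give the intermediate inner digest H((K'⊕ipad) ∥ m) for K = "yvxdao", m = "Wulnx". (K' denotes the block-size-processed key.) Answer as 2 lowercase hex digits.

Key "yvxdao" = 79 76 78 64 61 6f is 6 bytes ≤ B = 7; zero-pad to 7 bytes: K' = 79 76 78 64 61 6f 00.
K' ⊕ ipad = 4f 40 4e 52 57 59 36.
Inner input = 4f 40 4e 52 57 59 36 ∥ 57 75 6c 6e 78.
Inner hash: XOR 4f⊕40⊕4e⊕52⊕57⊕59⊕36⊕57⊕75⊕6c⊕6e⊕78 = 73.

73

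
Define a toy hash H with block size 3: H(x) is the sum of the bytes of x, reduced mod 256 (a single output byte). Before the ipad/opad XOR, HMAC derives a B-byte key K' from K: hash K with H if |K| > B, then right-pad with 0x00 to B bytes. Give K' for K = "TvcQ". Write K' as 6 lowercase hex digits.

7e0000

|K| = 4 > B = 3, so first hash the key.
H(K): sum = 84+118+99+81 = 382; mod 256 = 126 → 7e.
Zero-pad H(K) = 7e to 3 bytes: K' = 7e 00 00.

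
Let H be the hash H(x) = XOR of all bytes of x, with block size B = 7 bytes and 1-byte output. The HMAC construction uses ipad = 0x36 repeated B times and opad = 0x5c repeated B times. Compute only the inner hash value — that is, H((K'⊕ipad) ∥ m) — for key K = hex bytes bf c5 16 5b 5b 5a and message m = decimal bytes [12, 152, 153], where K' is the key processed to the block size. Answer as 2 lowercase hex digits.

Key hex bytes bf c5 16 5b 5b 5a is 6 bytes ≤ B = 7; zero-pad to 7 bytes: K' = bf c5 16 5b 5b 5a 00.
K' ⊕ ipad = 89 f3 20 6d 6d 6c 36.
Inner input = 89 f3 20 6d 6d 6c 36 ∥ 0c 98 99.
Inner hash: XOR 89⊕f3⊕20⊕6d⊕6d⊕6c⊕36⊕0c⊕98⊕99 = 0d.

0d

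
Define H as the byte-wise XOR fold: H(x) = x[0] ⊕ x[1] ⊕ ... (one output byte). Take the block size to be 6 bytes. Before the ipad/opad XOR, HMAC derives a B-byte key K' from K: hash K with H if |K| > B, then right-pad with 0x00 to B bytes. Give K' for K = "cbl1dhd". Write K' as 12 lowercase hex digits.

340000000000

|K| = 7 > B = 6, so first hash the key.
H(K): XOR 63⊕62⊕6c⊕31⊕64⊕68⊕64 = 34.
Zero-pad H(K) = 34 to 6 bytes: K' = 34 00 00 00 00 00.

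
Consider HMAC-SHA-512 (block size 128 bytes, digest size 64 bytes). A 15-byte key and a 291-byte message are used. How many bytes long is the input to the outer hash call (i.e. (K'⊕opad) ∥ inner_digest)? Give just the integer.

Key is 15 ≤ 128 bytes, zero-padded: |K'| = 128.
Outer input = (K'⊕opad) ∥ H(inner) → 128 + 64 = 192 bytes.

192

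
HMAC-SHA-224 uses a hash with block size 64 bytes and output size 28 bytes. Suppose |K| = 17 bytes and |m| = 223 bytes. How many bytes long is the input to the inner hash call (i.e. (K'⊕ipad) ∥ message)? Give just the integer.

Key is 17 ≤ 64 bytes, zero-padded: |K'| = 64.
Inner input = (K'⊕ipad) ∥ m → 64 + 223 = 287 bytes.

287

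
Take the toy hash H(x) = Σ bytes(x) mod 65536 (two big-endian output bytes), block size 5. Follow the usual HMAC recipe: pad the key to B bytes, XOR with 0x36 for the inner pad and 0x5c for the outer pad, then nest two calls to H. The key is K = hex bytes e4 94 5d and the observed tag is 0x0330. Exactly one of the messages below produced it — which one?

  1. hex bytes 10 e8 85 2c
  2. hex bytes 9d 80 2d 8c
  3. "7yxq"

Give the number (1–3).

Key hex bytes e4 94 5d is 3 bytes ≤ B = 5; zero-pad to 5 bytes: K' = e4 94 5d 00 00.
K' ⊕ ipad = d2 a2 6b 36 36; K' ⊕ opad = b8 c8 01 5c 5c.
m1: inner = H(d2 a2 6b 36 36 10 e8 85 2c) = 03 f4; tag = H(b8 c8 01 5c 5c 03 f4) = 0330 ← matches
m2: inner = H(d2 a2 6b 36 36 9d 80 2d 8c) = 04 21; tag = H(b8 c8 01 5c 5c 04 21) = 025e
m3: inner = H(d2 a2 6b 36 36 37 79 78 71) = 03 e4; tag = H(b8 c8 01 5c 5c 03 e4) = 0320

1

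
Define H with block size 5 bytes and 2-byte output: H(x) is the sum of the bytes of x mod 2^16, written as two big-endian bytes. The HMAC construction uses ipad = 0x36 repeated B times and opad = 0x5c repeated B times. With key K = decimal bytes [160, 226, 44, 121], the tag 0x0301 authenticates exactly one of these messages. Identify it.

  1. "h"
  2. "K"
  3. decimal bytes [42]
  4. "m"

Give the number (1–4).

Key decimal bytes [160, 226, 44, 121] = a0 e2 2c 79 is 4 bytes ≤ B = 5; zero-pad to 5 bytes: K' = a0 e2 2c 79 00.
K' ⊕ ipad = 96 d4 1a 4f 36; K' ⊕ opad = fc be 70 25 5c.
m1: inner = H(96 d4 1a 4f 36 68) = 02 71; tag = H(fc be 70 25 5c 02 71) = 031e
m2: inner = H(96 d4 1a 4f 36 4b) = 02 54; tag = H(fc be 70 25 5c 02 54) = 0301 ← matches
m3: inner = H(96 d4 1a 4f 36 2a) = 02 33; tag = H(fc be 70 25 5c 02 33) = 02e0
m4: inner = H(96 d4 1a 4f 36 6d) = 02 76; tag = H(fc be 70 25 5c 02 76) = 0323

2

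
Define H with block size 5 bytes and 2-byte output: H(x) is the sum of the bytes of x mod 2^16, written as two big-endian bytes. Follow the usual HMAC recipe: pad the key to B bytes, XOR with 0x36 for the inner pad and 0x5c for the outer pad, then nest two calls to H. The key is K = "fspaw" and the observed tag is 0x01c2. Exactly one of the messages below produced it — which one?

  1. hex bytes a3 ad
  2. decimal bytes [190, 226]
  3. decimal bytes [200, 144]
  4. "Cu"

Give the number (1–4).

1

Key "fspaw" = 66 73 70 61 77 is exactly B = 5 bytes: K' = 66 73 70 61 77.
K' ⊕ ipad = 50 45 46 57 41; K' ⊕ opad = 3a 2f 2c 3d 2b.
m1: inner = H(50 45 46 57 41 a3 ad) = 02 c3; tag = H(3a 2f 2c 3d 2b 02 c3) = 01c2 ← matches
m2: inner = H(50 45 46 57 41 be e2) = 03 13; tag = H(3a 2f 2c 3d 2b 03 13) = 0113
m3: inner = H(50 45 46 57 41 c8 90) = 02 cb; tag = H(3a 2f 2c 3d 2b 02 cb) = 01ca
m4: inner = H(50 45 46 57 41 43 75) = 02 2b; tag = H(3a 2f 2c 3d 2b 02 2b) = 012a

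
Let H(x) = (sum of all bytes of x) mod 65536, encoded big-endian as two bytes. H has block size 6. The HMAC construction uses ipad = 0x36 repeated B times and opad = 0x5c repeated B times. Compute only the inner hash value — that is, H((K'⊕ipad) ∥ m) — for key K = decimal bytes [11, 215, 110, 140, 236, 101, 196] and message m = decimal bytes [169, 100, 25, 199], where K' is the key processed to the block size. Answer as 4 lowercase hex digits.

Key decimal bytes [11, 215, 110, 140, 236, 101, 196] = 0b d7 6e 8c ec 65 c4 is 7 bytes > B = 6, so hash it first: H(key) = 03 f1, then zero-pad to 6 bytes: K' = 03 f1 00 00 00 00.
K' ⊕ ipad = 35 c7 36 36 36 36.
Inner input = 35 c7 36 36 36 36 ∥ a9 64 19 c7.
Inner hash: sum = 53+199+54+54+54+54+169+100+25+199 = 961 → 03 c1.

03c1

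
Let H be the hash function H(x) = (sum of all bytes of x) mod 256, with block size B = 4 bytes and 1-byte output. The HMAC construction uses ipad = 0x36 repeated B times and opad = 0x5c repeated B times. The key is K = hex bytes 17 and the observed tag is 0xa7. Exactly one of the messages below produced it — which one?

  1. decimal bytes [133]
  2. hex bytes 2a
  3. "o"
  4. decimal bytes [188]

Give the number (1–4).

1

Key hex bytes 17 is 1 byte ≤ B = 4; zero-pad to 4 bytes: K' = 17 00 00 00.
K' ⊕ ipad = 21 36 36 36; K' ⊕ opad = 4b 5c 5c 5c.
m1: inner = H(21 36 36 36 85) = 48; tag = H(4b 5c 5c 5c 48) = a7 ← matches
m2: inner = H(21 36 36 36 2a) = ed; tag = H(4b 5c 5c 5c ed) = 4c
m3: inner = H(21 36 36 36 6f) = 32; tag = H(4b 5c 5c 5c 32) = 91
m4: inner = H(21 36 36 36 bc) = 7f; tag = H(4b 5c 5c 5c 7f) = de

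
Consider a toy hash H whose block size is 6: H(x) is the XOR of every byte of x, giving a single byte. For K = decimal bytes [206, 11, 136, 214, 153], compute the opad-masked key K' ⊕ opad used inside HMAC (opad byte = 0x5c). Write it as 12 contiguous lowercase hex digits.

Key decimal bytes [206, 11, 136, 214, 153] = ce 0b 88 d6 99 is 5 bytes ≤ B = 6; zero-pad to 6 bytes: K' = ce 0b 88 d6 99 00.
XOR each byte with 0x5c: ce⊕5c=92, 0b⊕5c=57, 88⊕5c=d4, d6⊕5c=8a, 99⊕5c=c5, 00⊕5c=5c.

9257d48ac55c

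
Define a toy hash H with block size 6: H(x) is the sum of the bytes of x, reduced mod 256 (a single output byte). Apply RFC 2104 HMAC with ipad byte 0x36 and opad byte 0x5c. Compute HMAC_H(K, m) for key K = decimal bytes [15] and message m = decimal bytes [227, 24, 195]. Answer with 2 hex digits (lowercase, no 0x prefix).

24

Key decimal bytes [15] = 0f is 1 byte ≤ B = 6; zero-pad to 6 bytes: K' = 0f 00 00 00 00 00.
K' ⊕ ipad = 39 36 36 36 36 36.  K' ⊕ opad = 53 5c 5c 5c 5c 5c.
Inner input = (K'⊕ipad) ∥ m = 39 36 36 36 36 36 ∥ e3 18 c3.
Inner hash: sum = 57+54+54+54+54+54+227+24+195 = 773; mod 256 = 5 → 05.
Outer input = (K'⊕opad) ∥ inner = 53 5c 5c 5c 5c 5c ∥ 05.
Outer hash (tag): sum = 83+92+92+92+92+92+5 = 548; mod 256 = 36 → 24.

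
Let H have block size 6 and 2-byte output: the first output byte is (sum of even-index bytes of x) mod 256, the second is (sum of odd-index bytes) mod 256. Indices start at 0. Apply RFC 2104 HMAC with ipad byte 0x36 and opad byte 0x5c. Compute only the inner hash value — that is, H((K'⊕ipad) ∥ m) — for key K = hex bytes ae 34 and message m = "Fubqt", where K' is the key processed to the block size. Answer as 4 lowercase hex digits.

Key hex bytes ae 34 is 2 bytes ≤ B = 6; zero-pad to 6 bytes: K' = ae 34 00 00 00 00.
K' ⊕ ipad = 98 02 36 36 36 36.
Inner input = 98 02 36 36 36 36 ∥ 46 75 62 71 74.
Inner hash: even-index sum = 544 mod 256 = 32; odd-index sum = 340 mod 256 = 84 → 20 54.

2054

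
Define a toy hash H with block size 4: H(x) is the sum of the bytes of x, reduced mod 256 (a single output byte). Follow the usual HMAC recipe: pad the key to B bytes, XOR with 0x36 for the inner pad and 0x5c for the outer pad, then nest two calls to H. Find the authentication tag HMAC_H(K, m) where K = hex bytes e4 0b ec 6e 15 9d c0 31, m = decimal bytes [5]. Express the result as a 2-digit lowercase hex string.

45

Key hex bytes e4 0b ec 6e 15 9d c0 31 is 8 bytes > B = 4, so hash it first: H(key) = ec, then zero-pad to 4 bytes: K' = ec 00 00 00.
K' ⊕ ipad = da 36 36 36.  K' ⊕ opad = b0 5c 5c 5c.
Inner input = (K'⊕ipad) ∥ m = da 36 36 36 ∥ 05.
Inner hash: sum = 218+54+54+54+5 = 385; mod 256 = 129 → 81.
Outer input = (K'⊕opad) ∥ inner = b0 5c 5c 5c ∥ 81.
Outer hash (tag): sum = 176+92+92+92+129 = 581; mod 256 = 69 → 45.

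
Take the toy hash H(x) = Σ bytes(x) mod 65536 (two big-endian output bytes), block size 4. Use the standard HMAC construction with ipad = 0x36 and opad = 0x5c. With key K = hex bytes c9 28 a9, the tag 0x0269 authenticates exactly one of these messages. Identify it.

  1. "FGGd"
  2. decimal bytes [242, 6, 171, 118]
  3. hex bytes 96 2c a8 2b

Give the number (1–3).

Key hex bytes c9 28 a9 is 3 bytes ≤ B = 4; zero-pad to 4 bytes: K' = c9 28 a9 00.
K' ⊕ ipad = ff 1e 9f 36; K' ⊕ opad = 95 74 f5 5c.
m1: inner = H(ff 1e 9f 36 46 47 47 64) = 03 2a; tag = H(95 74 f5 5c 03 2a) = 0287
m2: inner = H(ff 1e 9f 36 f2 06 ab 76) = 04 0b; tag = H(95 74 f5 5c 04 0b) = 0269 ← matches
m3: inner = H(ff 1e 9f 36 96 2c a8 2b) = 03 87; tag = H(95 74 f5 5c 03 87) = 02e4

2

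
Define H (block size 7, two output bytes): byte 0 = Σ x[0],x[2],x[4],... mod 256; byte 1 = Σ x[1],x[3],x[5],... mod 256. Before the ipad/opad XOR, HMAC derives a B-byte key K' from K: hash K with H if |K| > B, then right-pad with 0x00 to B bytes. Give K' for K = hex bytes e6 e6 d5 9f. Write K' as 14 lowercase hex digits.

e6e6d59f000000

Key hex bytes e6 e6 d5 9f is 4 bytes ≤ B = 7; zero-pad to 7 bytes: K' = e6 e6 d5 9f 00 00 00.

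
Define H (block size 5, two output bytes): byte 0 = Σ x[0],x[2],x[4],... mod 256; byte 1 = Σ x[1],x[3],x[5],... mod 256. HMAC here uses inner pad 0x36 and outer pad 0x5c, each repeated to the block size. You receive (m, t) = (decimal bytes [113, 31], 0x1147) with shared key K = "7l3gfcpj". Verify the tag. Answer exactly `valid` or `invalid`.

Key "7l3gfcpj" = 37 6c 33 67 66 63 70 6a is 8 bytes > B = 5, so hash it first: H(key) = 40 a0, then zero-pad to 5 bytes: K' = 40 a0 00 00 00.
K' ⊕ ipad = 76 96 36 36 36; K' ⊕ opad = 1c fc 5c 5c 5c.
Inner hash: even-index sum = 257 mod 256 = 1; odd-index sum = 317 mod 256 = 61 → 01 3d.
Outer hash (recomputed tag): even-index sum = 273 mod 256 = 17; odd-index sum = 345 mod 256 = 89 → 11 59.
Recomputed tag = 1159; claimed = 1147 → mismatch.

invalid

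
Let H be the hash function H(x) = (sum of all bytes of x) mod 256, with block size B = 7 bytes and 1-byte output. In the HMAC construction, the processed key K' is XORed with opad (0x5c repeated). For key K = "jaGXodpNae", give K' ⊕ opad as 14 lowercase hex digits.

9d5c5c5c5c5c5c

Key "jaGXodpNae" = 6a 61 47 58 6f 64 70 4e 61 65 is 10 bytes > B = 7, so hash it first: H(key) = c1, then zero-pad to 7 bytes: K' = c1 00 00 00 00 00 00.
XOR each byte with 0x5c: c1⊕5c=9d, 00⊕5c=5c, 00⊕5c=5c, 00⊕5c=5c, 00⊕5c=5c, 00⊕5c=5c, 00⊕5c=5c.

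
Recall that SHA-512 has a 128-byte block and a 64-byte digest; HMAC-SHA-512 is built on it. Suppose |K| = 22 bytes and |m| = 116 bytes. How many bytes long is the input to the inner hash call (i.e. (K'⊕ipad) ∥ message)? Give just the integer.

244

Key is 22 ≤ 128 bytes, zero-padded: |K'| = 128.
Inner input = (K'⊕ipad) ∥ m → 128 + 116 = 244 bytes.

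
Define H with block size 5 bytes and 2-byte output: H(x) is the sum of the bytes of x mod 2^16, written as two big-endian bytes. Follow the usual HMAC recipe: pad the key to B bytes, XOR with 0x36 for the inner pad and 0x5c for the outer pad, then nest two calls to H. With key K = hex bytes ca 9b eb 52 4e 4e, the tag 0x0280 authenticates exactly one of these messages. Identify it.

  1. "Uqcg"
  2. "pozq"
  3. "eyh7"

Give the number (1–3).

Key hex bytes ca 9b eb 52 4e 4e is 6 bytes > B = 5, so hash it first: H(key) = 03 3e, then zero-pad to 5 bytes: K' = 03 3e 00 00 00.
K' ⊕ ipad = 35 08 36 36 36; K' ⊕ opad = 5f 62 5c 5c 5c.
m1: inner = H(35 08 36 36 36 55 71 63 67) = 02 6f; tag = H(5f 62 5c 5c 5c 02 6f) = 0246
m2: inner = H(35 08 36 36 36 70 6f 7a 71) = 02 a9; tag = H(5f 62 5c 5c 5c 02 a9) = 0280 ← matches
m3: inner = H(35 08 36 36 36 65 79 68 37) = 02 5c; tag = H(5f 62 5c 5c 5c 02 5c) = 0233

2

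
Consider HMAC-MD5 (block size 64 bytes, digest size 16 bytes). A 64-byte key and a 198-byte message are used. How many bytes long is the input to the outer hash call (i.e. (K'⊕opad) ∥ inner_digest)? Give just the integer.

80

Key is 64 ≤ 64 bytes, zero-padded: |K'| = 64.
Outer input = (K'⊕opad) ∥ H(inner) → 64 + 16 = 80 bytes.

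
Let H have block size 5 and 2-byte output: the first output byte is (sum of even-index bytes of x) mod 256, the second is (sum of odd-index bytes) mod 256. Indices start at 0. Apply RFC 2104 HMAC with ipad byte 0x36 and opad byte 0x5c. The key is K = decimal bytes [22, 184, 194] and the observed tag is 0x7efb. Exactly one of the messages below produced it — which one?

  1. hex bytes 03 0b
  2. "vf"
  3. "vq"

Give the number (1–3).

Key decimal bytes [22, 184, 194] = 16 b8 c2 is 3 bytes ≤ B = 5; zero-pad to 5 bytes: K' = 16 b8 c2 00 00.
K' ⊕ ipad = 20 8e f4 36 36; K' ⊕ opad = 4a e4 9e 5c 5c.
m1: inner = H(20 8e f4 36 36 03 0b) = 55 c7; tag = H(4a e4 9e 5c 5c 55 c7) = 0b95
m2: inner = H(20 8e f4 36 36 76 66) = b0 3a; tag = H(4a e4 9e 5c 5c b0 3a) = 7ef0
m3: inner = H(20 8e f4 36 36 76 71) = bb 3a; tag = H(4a e4 9e 5c 5c bb 3a) = 7efb ← matches

3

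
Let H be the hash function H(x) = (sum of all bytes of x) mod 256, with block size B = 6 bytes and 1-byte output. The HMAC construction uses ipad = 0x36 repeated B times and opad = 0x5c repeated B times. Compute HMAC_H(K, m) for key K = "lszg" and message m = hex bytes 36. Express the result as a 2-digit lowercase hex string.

Key "lszg" = 6c 73 7a 67 is 4 bytes ≤ B = 6; zero-pad to 6 bytes: K' = 6c 73 7a 67 00 00.
K' ⊕ ipad = 5a 45 4c 51 36 36.  K' ⊕ opad = 30 2f 26 3b 5c 5c.
Inner input = (K'⊕ipad) ∥ m = 5a 45 4c 51 36 36 ∥ 36.
Inner hash: sum = 90+69+76+81+54+54+54 = 478; mod 256 = 222 → de.
Outer input = (K'⊕opad) ∥ inner = 30 2f 26 3b 5c 5c ∥ de.
Outer hash (tag): sum = 48+47+38+59+92+92+222 = 598; mod 256 = 86 → 56.

56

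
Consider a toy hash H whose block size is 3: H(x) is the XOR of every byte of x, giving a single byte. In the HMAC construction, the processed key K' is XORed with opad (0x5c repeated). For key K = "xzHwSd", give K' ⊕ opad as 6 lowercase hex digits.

565c5c

Key "xzHwSd" = 78 7a 48 77 53 64 is 6 bytes > B = 3, so hash it first: H(key) = 0a, then zero-pad to 3 bytes: K' = 0a 00 00.
XOR each byte with 0x5c: 0a⊕5c=56, 00⊕5c=5c, 00⊕5c=5c.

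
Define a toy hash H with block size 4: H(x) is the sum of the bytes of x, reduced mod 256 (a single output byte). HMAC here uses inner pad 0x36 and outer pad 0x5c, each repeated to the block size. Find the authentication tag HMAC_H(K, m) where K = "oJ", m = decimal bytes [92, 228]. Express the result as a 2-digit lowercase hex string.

Key "oJ" = 6f 4a is 2 bytes ≤ B = 4; zero-pad to 4 bytes: K' = 6f 4a 00 00.
K' ⊕ ipad = 59 7c 36 36.  K' ⊕ opad = 33 16 5c 5c.
Inner input = (K'⊕ipad) ∥ m = 59 7c 36 36 ∥ 5c e4.
Inner hash: sum = 89+124+54+54+92+228 = 641; mod 256 = 129 → 81.
Outer input = (K'⊕opad) ∥ inner = 33 16 5c 5c ∥ 81.
Outer hash (tag): sum = 51+22+92+92+129 = 386; mod 256 = 130 → 82.

82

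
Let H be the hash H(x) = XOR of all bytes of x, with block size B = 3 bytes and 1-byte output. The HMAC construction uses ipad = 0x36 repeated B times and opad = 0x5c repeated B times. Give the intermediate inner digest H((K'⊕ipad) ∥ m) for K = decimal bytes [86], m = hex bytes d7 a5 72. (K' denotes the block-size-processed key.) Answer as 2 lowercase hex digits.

Key decimal bytes [86] = 56 is 1 byte ≤ B = 3; zero-pad to 3 bytes: K' = 56 00 00.
K' ⊕ ipad = 60 36 36.
Inner input = 60 36 36 ∥ d7 a5 72.
Inner hash: XOR 60⊕36⊕36⊕d7⊕a5⊕72 = 60.

60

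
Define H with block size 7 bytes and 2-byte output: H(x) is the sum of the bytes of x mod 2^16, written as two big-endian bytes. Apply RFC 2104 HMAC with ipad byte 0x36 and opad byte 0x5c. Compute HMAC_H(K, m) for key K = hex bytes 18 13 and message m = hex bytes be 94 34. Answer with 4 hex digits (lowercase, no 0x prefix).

Key hex bytes 18 13 is 2 bytes ≤ B = 7; zero-pad to 7 bytes: K' = 18 13 00 00 00 00 00.
K' ⊕ ipad = 2e 25 36 36 36 36 36.  K' ⊕ opad = 44 4f 5c 5c 5c 5c 5c.
Inner input = (K'⊕ipad) ∥ m = 2e 25 36 36 36 36 36 ∥ be 94 34.
Inner hash: sum = 46+37+54+54+54+54+54+190+148+52 = 743 → 02 e7.
Outer input = (K'⊕opad) ∥ inner = 44 4f 5c 5c 5c 5c 5c ∥ 02 e7.
Outer hash (tag): sum = 68+79+92+92+92+92+92+2+231 = 840 → 03 48.

0348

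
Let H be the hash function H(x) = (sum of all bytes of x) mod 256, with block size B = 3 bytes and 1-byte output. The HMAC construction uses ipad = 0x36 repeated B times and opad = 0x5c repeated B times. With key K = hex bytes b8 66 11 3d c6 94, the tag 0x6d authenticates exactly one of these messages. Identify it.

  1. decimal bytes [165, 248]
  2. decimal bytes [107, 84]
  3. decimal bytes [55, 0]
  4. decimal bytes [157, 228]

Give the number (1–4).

Key hex bytes b8 66 11 3d c6 94 is 6 bytes > B = 3, so hash it first: H(key) = c6, then zero-pad to 3 bytes: K' = c6 00 00.
K' ⊕ ipad = f0 36 36; K' ⊕ opad = 9a 5c 5c.
m1: inner = H(f0 36 36 a5 f8) = f9; tag = H(9a 5c 5c f9) = 4b
m2: inner = H(f0 36 36 6b 54) = 1b; tag = H(9a 5c 5c 1b) = 6d ← matches
m3: inner = H(f0 36 36 37 00) = 93; tag = H(9a 5c 5c 93) = e5
m4: inner = H(f0 36 36 9d e4) = dd; tag = H(9a 5c 5c dd) = 2f

2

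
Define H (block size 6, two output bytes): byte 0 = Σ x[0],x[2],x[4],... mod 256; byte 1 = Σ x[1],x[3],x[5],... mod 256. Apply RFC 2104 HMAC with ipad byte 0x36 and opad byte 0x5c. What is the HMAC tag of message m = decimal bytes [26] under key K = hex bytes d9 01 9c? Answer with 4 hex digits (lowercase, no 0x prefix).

8ab8

Key hex bytes d9 01 9c is 3 bytes ≤ B = 6; zero-pad to 6 bytes: K' = d9 01 9c 00 00 00.
K' ⊕ ipad = ef 37 aa 36 36 36.  K' ⊕ opad = 85 5d c0 5c 5c 5c.
Inner input = (K'⊕ipad) ∥ m = ef 37 aa 36 36 36 ∥ 1a.
Inner hash: even-index sum = 489 mod 256 = 233; odd-index sum = 163 mod 256 = 163 → e9 a3.
Outer input = (K'⊕opad) ∥ inner = 85 5d c0 5c 5c 5c ∥ e9 a3.
Outer hash (tag): even-index sum = 650 mod 256 = 138; odd-index sum = 440 mod 256 = 184 → 8a b8.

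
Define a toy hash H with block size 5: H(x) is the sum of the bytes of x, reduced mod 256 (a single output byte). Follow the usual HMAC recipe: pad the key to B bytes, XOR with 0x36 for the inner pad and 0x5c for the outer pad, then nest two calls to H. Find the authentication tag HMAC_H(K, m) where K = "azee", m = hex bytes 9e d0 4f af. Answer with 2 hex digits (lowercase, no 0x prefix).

1c

Key "azee" = 61 7a 65 65 is 4 bytes ≤ B = 5; zero-pad to 5 bytes: K' = 61 7a 65 65 00.
K' ⊕ ipad = 57 4c 53 53 36.  K' ⊕ opad = 3d 26 39 39 5c.
Inner input = (K'⊕ipad) ∥ m = 57 4c 53 53 36 ∥ 9e d0 4f af.
Inner hash: sum = 87+76+83+83+54+158+208+79+175 = 1003; mod 256 = 235 → eb.
Outer input = (K'⊕opad) ∥ inner = 3d 26 39 39 5c ∥ eb.
Outer hash (tag): sum = 61+38+57+57+92+235 = 540; mod 256 = 28 → 1c.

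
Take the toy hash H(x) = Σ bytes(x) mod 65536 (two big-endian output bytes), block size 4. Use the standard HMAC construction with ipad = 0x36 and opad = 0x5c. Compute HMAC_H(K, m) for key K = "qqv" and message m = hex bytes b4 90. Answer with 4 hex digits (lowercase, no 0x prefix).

Key "qqv" = 71 71 76 is 3 bytes ≤ B = 4; zero-pad to 4 bytes: K' = 71 71 76 00.
K' ⊕ ipad = 47 47 40 36.  K' ⊕ opad = 2d 2d 2a 5c.
Inner input = (K'⊕ipad) ∥ m = 47 47 40 36 ∥ b4 90.
Inner hash: sum = 71+71+64+54+180+144 = 584 → 02 48.
Outer input = (K'⊕opad) ∥ inner = 2d 2d 2a 5c ∥ 02 48.
Outer hash (tag): sum = 45+45+42+92+2+72 = 298 → 01 2a.

012a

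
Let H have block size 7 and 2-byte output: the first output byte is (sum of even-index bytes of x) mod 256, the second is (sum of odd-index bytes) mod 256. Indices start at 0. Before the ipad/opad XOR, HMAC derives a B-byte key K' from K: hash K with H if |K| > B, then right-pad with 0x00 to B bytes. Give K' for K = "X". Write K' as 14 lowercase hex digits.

Key "X" = 58 is 1 byte ≤ B = 7; zero-pad to 7 bytes: K' = 58 00 00 00 00 00 00.

58000000000000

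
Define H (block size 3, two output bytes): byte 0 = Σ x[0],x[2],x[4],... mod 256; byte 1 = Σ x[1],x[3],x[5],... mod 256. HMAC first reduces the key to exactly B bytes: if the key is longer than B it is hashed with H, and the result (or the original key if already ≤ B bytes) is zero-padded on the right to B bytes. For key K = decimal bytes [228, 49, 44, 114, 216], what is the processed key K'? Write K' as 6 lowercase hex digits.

|K| = 5 > B = 3, so first hash the key.
H(K): even-index sum = 488 mod 256 = 232; odd-index sum = 163 mod 256 = 163 → e8 a3.
Zero-pad H(K) = e8 a3 to 3 bytes: K' = e8 a3 00.

e8a300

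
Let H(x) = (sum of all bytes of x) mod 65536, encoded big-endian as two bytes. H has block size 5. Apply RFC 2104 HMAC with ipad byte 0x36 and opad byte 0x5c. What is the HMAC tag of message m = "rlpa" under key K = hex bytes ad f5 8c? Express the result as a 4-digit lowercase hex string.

Key hex bytes ad f5 8c is 3 bytes ≤ B = 5; zero-pad to 5 bytes: K' = ad f5 8c 00 00.
K' ⊕ ipad = 9b c3 ba 36 36.  K' ⊕ opad = f1 a9 d0 5c 5c.
Inner input = (K'⊕ipad) ∥ m = 9b c3 ba 36 36 ∥ 72 6c 70 61.
Inner hash: sum = 155+195+186+54+54+114+108+112+97 = 1075 → 04 33.
Outer input = (K'⊕opad) ∥ inner = f1 a9 d0 5c 5c ∥ 04 33.
Outer hash (tag): sum = 241+169+208+92+92+4+51 = 857 → 03 59.

0359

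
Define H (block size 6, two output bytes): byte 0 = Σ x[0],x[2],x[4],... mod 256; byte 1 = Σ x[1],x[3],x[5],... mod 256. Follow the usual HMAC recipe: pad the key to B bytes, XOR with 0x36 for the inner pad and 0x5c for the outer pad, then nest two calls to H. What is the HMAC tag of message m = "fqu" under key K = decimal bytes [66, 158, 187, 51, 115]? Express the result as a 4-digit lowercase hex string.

55e1

Key decimal bytes [66, 158, 187, 51, 115] = 42 9e bb 33 73 is 5 bytes ≤ B = 6; zero-pad to 6 bytes: K' = 42 9e bb 33 73 00.
K' ⊕ ipad = 74 a8 8d 05 45 36.  K' ⊕ opad = 1e c2 e7 6f 2f 5c.
Inner input = (K'⊕ipad) ∥ m = 74 a8 8d 05 45 36 ∥ 66 71 75.
Inner hash: even-index sum = 545 mod 256 = 33; odd-index sum = 340 mod 256 = 84 → 21 54.
Outer input = (K'⊕opad) ∥ inner = 1e c2 e7 6f 2f 5c ∥ 21 54.
Outer hash (tag): even-index sum = 341 mod 256 = 85; odd-index sum = 481 mod 256 = 225 → 55 e1.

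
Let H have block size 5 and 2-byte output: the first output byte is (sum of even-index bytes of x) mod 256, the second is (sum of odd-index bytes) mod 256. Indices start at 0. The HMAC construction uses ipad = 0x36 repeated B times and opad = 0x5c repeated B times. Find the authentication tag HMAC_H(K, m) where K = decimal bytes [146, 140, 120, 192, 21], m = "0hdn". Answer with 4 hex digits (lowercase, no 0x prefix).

Key decimal bytes [146, 140, 120, 192, 21] = 92 8c 78 c0 15 is exactly B = 5 bytes: K' = 92 8c 78 c0 15.
K' ⊕ ipad = a4 ba 4e f6 23.  K' ⊕ opad = ce d0 24 9c 49.
Inner input = (K'⊕ipad) ∥ m = a4 ba 4e f6 23 ∥ 30 68 64 6e.
Inner hash: even-index sum = 491 mod 256 = 235; odd-index sum = 580 mod 256 = 68 → eb 44.
Outer input = (K'⊕opad) ∥ inner = ce d0 24 9c 49 ∥ eb 44.
Outer hash (tag): even-index sum = 383 mod 256 = 127; odd-index sum = 599 mod 256 = 87 → 7f 57.

7f57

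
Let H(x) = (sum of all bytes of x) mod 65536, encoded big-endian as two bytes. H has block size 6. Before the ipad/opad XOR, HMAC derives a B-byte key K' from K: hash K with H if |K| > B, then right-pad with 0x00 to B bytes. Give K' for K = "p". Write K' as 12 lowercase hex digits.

700000000000

Key "p" = 70 is 1 byte ≤ B = 6; zero-pad to 6 bytes: K' = 70 00 00 00 00 00.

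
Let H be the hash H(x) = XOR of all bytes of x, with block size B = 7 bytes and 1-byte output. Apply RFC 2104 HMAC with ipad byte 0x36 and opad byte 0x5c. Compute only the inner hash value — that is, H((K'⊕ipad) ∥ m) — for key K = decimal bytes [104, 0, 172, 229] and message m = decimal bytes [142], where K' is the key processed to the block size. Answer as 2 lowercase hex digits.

99

Key decimal bytes [104, 0, 172, 229] = 68 00 ac e5 is 4 bytes ≤ B = 7; zero-pad to 7 bytes: K' = 68 00 ac e5 00 00 00.
K' ⊕ ipad = 5e 36 9a d3 36 36 36.
Inner input = 5e 36 9a d3 36 36 36 ∥ 8e.
Inner hash: XOR 5e⊕36⊕9a⊕d3⊕36⊕36⊕36⊕8e = 99.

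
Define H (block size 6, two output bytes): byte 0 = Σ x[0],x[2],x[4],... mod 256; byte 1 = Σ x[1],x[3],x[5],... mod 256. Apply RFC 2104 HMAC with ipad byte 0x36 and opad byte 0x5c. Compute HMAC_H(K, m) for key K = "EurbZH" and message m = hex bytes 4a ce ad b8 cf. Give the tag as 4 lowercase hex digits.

3616

Key "EurbZH" = 45 75 72 62 5a 48 is exactly B = 6 bytes: K' = 45 75 72 62 5a 48.
K' ⊕ ipad = 73 43 44 54 6c 7e.  K' ⊕ opad = 19 29 2e 3e 06 14.
Inner input = (K'⊕ipad) ∥ m = 73 43 44 54 6c 7e ∥ 4a ce ad b8 cf.
Inner hash: even-index sum = 745 mod 256 = 233; odd-index sum = 667 mod 256 = 155 → e9 9b.
Outer input = (K'⊕opad) ∥ inner = 19 29 2e 3e 06 14 ∥ e9 9b.
Outer hash (tag): even-index sum = 310 mod 256 = 54; odd-index sum = 278 mod 256 = 22 → 36 16.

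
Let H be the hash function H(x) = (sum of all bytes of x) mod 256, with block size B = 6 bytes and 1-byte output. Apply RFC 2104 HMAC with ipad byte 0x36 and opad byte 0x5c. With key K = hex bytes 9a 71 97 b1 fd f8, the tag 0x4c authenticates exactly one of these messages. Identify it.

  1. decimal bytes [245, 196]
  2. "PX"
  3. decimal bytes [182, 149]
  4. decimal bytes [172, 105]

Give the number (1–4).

2

Key hex bytes 9a 71 97 b1 fd f8 is exactly B = 6 bytes: K' = 9a 71 97 b1 fd f8.
K' ⊕ ipad = ac 47 a1 87 cb ce; K' ⊕ opad = c6 2d cb ed a1 a4.
m1: inner = H(ac 47 a1 87 cb ce f5 c4) = 6d; tag = H(c6 2d cb ed a1 a4 6d) = 5d
m2: inner = H(ac 47 a1 87 cb ce 50 58) = 5c; tag = H(c6 2d cb ed a1 a4 5c) = 4c ← matches
m3: inner = H(ac 47 a1 87 cb ce b6 95) = ff; tag = H(c6 2d cb ed a1 a4 ff) = ef
m4: inner = H(ac 47 a1 87 cb ce ac 69) = c9; tag = H(c6 2d cb ed a1 a4 c9) = b9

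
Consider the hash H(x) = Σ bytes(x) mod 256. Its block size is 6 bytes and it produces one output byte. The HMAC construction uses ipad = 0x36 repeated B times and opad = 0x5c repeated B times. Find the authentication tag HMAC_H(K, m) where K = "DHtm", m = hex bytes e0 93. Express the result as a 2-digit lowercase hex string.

Key "DHtm" = 44 48 74 6d is 4 bytes ≤ B = 6; zero-pad to 6 bytes: K' = 44 48 74 6d 00 00.
K' ⊕ ipad = 72 7e 42 5b 36 36.  K' ⊕ opad = 18 14 28 31 5c 5c.
Inner input = (K'⊕ipad) ∥ m = 72 7e 42 5b 36 36 ∥ e0 93.
Inner hash: sum = 114+126+66+91+54+54+224+147 = 876; mod 256 = 108 → 6c.
Outer input = (K'⊕opad) ∥ inner = 18 14 28 31 5c 5c ∥ 6c.
Outer hash (tag): sum = 24+20+40+49+92+92+108 = 425; mod 256 = 169 → a9.

a9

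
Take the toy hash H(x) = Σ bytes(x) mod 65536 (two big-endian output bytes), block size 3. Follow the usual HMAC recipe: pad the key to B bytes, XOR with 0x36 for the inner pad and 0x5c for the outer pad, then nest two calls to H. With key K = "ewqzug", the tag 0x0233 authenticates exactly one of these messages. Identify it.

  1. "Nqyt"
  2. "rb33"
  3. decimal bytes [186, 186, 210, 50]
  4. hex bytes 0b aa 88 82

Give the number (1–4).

Key "ewqzug" = 65 77 71 7a 75 67 is 6 bytes > B = 3, so hash it first: H(key) = 02 a3, then zero-pad to 3 bytes: K' = 02 a3 00.
K' ⊕ ipad = 34 95 36; K' ⊕ opad = 5e ff 5c.
m1: inner = H(34 95 36 4e 71 79 74) = 02 ab; tag = H(5e ff 5c 02 ab) = 0266
m2: inner = H(34 95 36 72 62 33 33) = 02 39; tag = H(5e ff 5c 02 39) = 01f4
m3: inner = H(34 95 36 ba ba d2 32) = 03 77; tag = H(5e ff 5c 03 77) = 0233 ← matches
m4: inner = H(34 95 36 0b aa 88 82) = 02 be; tag = H(5e ff 5c 02 be) = 0279

3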